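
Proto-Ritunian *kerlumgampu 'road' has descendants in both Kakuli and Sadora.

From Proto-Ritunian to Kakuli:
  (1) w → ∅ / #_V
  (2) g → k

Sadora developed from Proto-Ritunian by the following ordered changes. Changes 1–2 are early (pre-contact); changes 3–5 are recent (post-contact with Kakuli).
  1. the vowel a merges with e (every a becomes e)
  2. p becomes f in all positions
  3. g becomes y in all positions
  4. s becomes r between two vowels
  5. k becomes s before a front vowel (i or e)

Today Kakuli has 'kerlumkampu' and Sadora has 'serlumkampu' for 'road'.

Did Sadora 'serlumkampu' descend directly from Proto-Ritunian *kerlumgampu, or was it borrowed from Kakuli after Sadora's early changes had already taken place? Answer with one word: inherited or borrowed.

If inherited, *kerlumgampu would pass through all of Sadora's changes:
Sadora: start from *kerlumgampu.
  rule 1 (vowel merger): kerlumgampu → kerlumgempu
  rule 2 (unconditioned shift): kerlumgempu → kerlumgemfu
  rule 3 (unconditioned shift): kerlumgemfu → kerlumyemfu
  rule 4: no change — kerlumyemfu
  rule 5 (palatalisation): kerlumyemfu → serlumyemfu
  ⇒ Sadora serlumyemfu
If borrowed from Kakuli 'kerlumkampu' after the early changes, it would undergo only the recent ones:
  rule 3 (unconditioned shift): no change (kerlumkampu)
  rule 4 (rhotacism): no change (kerlumkampu)
  rule 5 (palatalisation): kerlumkampu → serlumkampu
  ⇒ as a loan: serlumkampu
Sadora 'serlumkampu' matches the loan outcome 'serlumkampu', not the inherited 'serlumyemfu' — it skipped the early Sadora changes, so it was borrowed from Kakuli.

borrowed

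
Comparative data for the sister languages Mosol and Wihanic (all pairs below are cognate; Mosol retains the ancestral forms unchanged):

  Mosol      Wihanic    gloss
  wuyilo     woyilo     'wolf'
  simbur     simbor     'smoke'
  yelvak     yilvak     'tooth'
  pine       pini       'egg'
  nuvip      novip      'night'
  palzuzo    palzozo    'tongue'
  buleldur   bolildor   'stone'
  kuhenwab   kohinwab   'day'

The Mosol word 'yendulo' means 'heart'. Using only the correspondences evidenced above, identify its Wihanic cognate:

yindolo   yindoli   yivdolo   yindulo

yindolo

kuhenwab ~ kohinwab — Mosol e corresponds to Wihanic i after a consonant, before a nasal.
wuyilo ~ woyilo, palzuzo ~ palzozo — Mosol u corresponds to Wihanic o after a consonant, before a consonant other than r, m, n, p, b, f, v.
Applying these to Mosol 'yendulo':
  yendulo → yindulo   (e→i after a consonant, before a nasal)
  yindulo → yindolo   (u→o after a consonant, before a consonant other than r, m, n, p, b, f, v)
So the Wihanic cognate is 'yindolo'.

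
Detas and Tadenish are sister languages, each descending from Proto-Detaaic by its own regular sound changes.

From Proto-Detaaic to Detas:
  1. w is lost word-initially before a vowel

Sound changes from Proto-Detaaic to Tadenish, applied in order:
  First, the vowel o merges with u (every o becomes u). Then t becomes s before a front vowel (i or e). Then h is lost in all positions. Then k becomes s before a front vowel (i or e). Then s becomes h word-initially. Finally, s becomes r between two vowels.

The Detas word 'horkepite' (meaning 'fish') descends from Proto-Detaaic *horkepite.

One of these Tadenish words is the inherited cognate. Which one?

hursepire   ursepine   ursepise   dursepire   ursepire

Tadenish: *horkepite
  horkepite → hurkepite   [vowel merger]
  hurkepite → hurkepise   [palatalisation]
  hurkepise → urkepise   [h-loss]
  urkepise → ursepise   [palatalisation]
  ursepise (rule 5 does not apply)
  ursepise → ursepire   [rhotacism]
  giving Tadenish ursepire.

ursepire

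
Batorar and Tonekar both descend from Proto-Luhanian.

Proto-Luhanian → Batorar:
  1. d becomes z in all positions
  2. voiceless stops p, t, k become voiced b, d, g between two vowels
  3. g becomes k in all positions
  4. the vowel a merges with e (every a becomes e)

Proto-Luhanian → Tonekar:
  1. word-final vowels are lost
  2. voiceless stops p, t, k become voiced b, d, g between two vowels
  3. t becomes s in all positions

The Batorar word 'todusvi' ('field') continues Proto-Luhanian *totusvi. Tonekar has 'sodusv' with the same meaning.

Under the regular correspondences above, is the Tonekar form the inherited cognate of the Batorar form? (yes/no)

yes

Derive the expected Tonekar reflex of *totusvi:
Tonekar: *totusvi > totusv > todusv > sodusv  (by apocope, intervocalic voicing, unconditioned shift)
Tonekar 'sodusv' matches the regular reflex exactly, so the pair is cognate.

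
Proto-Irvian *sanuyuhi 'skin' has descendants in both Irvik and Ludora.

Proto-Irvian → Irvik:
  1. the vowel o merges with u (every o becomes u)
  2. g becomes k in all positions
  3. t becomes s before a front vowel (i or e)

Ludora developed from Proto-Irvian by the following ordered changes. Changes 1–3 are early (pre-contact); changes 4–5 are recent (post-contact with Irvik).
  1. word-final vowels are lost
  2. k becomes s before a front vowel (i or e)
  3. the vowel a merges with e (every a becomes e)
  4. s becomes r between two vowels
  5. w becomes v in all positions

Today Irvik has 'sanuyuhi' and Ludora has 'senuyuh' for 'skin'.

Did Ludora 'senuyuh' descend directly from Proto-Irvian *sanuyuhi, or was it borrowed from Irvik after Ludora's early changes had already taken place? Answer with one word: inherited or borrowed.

inherited

If inherited, *sanuyuhi would pass through all of Ludora's changes:
Ludora: *sanuyuhi
  sanuyuhi → sanuyuh   [apocope]
  sanuyuh (rule 2 does not apply)
  sanuyuh → senuyuh   [vowel merger]
  senuyuh (rule 4 does not apply)
  senuyuh (rule 5 does not apply)
  giving Ludora senuyuh.
If borrowed from Irvik 'sanuyuhi' after the early changes, it would undergo only the recent ones:
  rule 4 (rhotacism): no change (sanuyuhi)
  rule 5 (unconditioned shift): no change (sanuyuhi)
  ⇒ as a loan: sanuyuhi
Ludora 'senuyuh' matches the inherited outcome exactly, so it is an inherited cognate, not a loan.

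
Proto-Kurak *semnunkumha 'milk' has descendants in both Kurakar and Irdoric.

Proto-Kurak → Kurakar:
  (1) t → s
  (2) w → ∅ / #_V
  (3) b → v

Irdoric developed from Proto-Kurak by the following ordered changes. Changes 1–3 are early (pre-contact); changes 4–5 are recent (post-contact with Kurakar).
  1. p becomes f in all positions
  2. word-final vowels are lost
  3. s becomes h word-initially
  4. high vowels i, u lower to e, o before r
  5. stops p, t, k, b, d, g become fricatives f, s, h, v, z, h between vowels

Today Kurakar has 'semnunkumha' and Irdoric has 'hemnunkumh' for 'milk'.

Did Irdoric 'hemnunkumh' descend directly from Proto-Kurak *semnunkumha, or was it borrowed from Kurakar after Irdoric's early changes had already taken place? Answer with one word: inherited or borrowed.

If inherited, *semnunkumha would pass through all of Irdoric's changes:
Irdoric: start from *semnunkumha.
  rule 1: no change — semnunkumha
  rule 2 (apocope): semnunkumha → semnunkumh
  rule 3 (debuccalisation): semnunkumh → hemnunkumh
  rule 4: no change — hemnunkumh
  rule 5: no change — hemnunkumh
  ⇒ Irdoric hemnunkumh
If borrowed from Kurakar 'semnunkumha' after the early changes, it would undergo only the recent ones:
  rule 4 (pre-rhotic lowering): no change (semnunkumha)
  rule 5 (intervocalic lenition): no change (semnunkumha)
  ⇒ as a loan: semnunkumha
Irdoric 'hemnunkumh' matches the inherited outcome exactly, so it is an inherited cognate, not a loan.

inherited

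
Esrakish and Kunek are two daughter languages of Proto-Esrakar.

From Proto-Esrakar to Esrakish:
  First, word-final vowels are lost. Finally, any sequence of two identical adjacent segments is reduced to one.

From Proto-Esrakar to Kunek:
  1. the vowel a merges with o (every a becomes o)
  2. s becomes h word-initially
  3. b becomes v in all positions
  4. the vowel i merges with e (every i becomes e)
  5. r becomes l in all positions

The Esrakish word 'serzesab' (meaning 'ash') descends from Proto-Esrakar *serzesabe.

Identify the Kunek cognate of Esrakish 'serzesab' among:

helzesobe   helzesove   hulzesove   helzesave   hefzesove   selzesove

helzesove

Kunek: start from *serzesabe.
  rule 1 (vowel merger): serzesabe → serzesobe
  rule 2 (debuccalisation): serzesobe → herzesobe
  rule 3 (unconditioned shift): herzesobe → herzesove
  rule 4: no change — herzesove
  rule 5 (unconditioned shift): herzesove → helzesove
  ⇒ Kunek helzesove
Among the options, 'helzesove' alone shows every Kunek change applied in order.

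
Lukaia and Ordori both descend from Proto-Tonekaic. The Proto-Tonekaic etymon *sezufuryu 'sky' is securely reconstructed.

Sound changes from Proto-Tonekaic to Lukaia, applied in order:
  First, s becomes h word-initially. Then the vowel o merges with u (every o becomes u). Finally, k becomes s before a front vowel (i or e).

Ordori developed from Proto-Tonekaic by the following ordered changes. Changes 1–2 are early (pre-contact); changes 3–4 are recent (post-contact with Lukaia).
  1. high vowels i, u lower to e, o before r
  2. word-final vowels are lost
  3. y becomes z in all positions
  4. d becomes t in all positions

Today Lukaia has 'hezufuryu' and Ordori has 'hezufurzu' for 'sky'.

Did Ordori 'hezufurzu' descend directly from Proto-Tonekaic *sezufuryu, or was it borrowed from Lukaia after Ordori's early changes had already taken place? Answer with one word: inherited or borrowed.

If inherited, *sezufuryu would pass through all of Ordori's changes:
Ordori: *sezufuryu > sezuforyu > sezufory > sezuforz  (by pre-rhotic lowering, apocope, unconditioned shift)
If borrowed from Lukaia 'hezufuryu' after the early changes, it would undergo only the recent ones:
  rule 3 (unconditioned shift): hezufuryu → hezufurzu
  rule 4 (unconditioned shift): no change (hezufurzu)
  ⇒ as a loan: hezufurzu
Ordori 'hezufurzu' matches the loan outcome 'hezufurzu', not the inherited 'sezuforz' — it skipped the early Ordori changes, so it was borrowed from Lukaia.

borrowed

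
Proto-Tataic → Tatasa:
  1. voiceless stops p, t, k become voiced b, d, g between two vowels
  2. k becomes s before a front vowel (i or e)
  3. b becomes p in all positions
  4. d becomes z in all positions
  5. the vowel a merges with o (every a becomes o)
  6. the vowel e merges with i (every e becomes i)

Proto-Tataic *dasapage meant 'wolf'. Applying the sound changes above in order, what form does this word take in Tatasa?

Tatasa: *dasapage
  dasapage → dasabage   [intervocalic voicing]
  dasabage (rule 2 does not apply)
  dasabage → dasapage   [unconditioned shift]
  dasapage → zasapage   [unconditioned shift]
  zasapage → zosopoge   [vowel merger]
  zosopoge → zosopogi   [vowel merger]
  giving Tatasa zosopogi.

zosopogi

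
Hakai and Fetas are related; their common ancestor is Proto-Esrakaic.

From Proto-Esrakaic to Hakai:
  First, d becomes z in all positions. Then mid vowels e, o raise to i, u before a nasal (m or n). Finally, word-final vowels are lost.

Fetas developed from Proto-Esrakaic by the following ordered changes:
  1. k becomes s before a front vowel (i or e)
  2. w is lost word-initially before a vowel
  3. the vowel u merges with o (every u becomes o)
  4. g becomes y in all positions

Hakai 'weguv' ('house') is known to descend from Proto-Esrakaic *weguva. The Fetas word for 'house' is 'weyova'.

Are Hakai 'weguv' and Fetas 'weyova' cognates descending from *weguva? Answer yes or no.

Derive the expected Fetas reflex of *weguva:
Fetas: *weguva
  weguva (rule 1 does not apply)
  weguva → eguva   [glide loss]
  eguva → egova   [vowel merger]
  egova → eyova   [unconditioned shift]
  giving Fetas eyova.
The regular Fetas reflex would be 'eyova', but the attested form is 'weyova'. The correspondence is irregular, so they are not cognates (the Fetas form has a different source).

no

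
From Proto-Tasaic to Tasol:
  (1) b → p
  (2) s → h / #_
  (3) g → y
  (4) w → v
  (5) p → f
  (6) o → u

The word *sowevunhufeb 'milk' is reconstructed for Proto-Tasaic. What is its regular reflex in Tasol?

huvevunhufef

Tasol: start from *sowevunhufeb.
  rule 1 (unconditioned shift): sowevunhufeb → sowevunhufep
  rule 2 (debuccalisation): sowevunhufep → howevunhufep
  rule 3: no change — howevunhufep
  rule 4 (unconditioned shift): howevunhufep → hovevunhufep
  rule 5 (unconditioned shift): hovevunhufep → hovevunhufef
  rule 6 (vowel merger): hovevunhufef → huvevunhufef
  ⇒ Tasol huvevunhufef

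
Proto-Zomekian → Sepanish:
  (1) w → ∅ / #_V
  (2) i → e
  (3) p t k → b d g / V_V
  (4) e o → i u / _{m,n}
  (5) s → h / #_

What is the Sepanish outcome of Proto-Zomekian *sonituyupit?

Sepanish: *sonituyupit > sonetuyupet > soneduyubet > suneduyubet > huneduyubet  (by vowel merger, intervocalic voicing, pre-nasal raising, debuccalisation)

huneduyubet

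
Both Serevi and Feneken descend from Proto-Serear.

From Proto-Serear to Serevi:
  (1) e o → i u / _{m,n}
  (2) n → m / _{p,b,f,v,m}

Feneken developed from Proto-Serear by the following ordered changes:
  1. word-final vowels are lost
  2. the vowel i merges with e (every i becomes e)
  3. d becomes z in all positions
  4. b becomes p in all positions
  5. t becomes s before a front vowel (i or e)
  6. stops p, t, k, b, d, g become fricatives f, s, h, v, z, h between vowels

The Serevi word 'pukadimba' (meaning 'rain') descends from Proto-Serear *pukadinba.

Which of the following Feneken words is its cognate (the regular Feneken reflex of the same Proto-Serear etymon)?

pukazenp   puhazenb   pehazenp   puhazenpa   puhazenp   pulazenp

Feneken: *pukadinba
  pukadinba → pukadinb   [apocope]
  pukadinb → pukadenb   [vowel merger]
  pukadenb → pukazenb   [unconditioned shift]
  pukazenb → pukazenp   [unconditioned shift]
  pukazenp (rule 5 does not apply)
  pukazenp → puhazenp   [intervocalic lenition]
  giving Feneken puhazenp.
Among the options, 'puhazenp' alone shows every Feneken change applied in order.

puhazenp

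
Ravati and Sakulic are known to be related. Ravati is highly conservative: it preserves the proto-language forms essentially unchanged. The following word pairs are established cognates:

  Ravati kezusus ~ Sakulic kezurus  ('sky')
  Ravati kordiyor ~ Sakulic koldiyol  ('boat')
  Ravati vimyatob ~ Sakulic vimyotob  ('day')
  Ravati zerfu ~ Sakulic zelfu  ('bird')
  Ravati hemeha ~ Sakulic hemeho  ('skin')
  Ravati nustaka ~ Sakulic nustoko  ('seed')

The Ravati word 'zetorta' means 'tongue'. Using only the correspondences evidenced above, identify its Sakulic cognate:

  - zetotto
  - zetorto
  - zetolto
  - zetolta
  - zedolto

zetolto

kordiyor ~ koldiyol — Ravati r corresponds to Sakulic l after a vowel, before a consonant other than r, m, n, p, b, f, v.
hemeha ~ hemeho, nustaka ~ nustoko — Ravati a corresponds to Sakulic o word-finally.
Applying these to Ravati 'zetorta':
  zetorta → zetolta   (r→l after a vowel, before a consonant other than r, m, n, p, b, f, v)
  zetolta → zetolto   (a→o word-finally)
So the Sakulic cognate is 'zetolto'.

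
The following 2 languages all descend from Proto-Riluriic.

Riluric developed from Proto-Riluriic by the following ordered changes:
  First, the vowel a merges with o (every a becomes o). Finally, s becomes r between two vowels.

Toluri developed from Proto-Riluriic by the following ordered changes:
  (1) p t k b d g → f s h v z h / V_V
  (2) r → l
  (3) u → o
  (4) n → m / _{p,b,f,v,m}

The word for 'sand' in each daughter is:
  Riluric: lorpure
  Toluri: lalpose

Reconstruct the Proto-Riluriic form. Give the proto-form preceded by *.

*larpuse

Position 2: Riluric has o, Toluri has a. Toluri preserves a here (none of its changes turn any other segment into a), so the proto-segment is *a.
Position 6: Riluric has r, Toluri has s. Taking the neighbouring segments as reconstructed: Riluric r could go back to *s or *r; Toluri s could go back to *t or *s — the one source consistent with every daughter is *s.
Verify the candidate proto-form against each daughter:
Riluric: *larpuse
  larpuse → lorpuse   [vowel merger]
  lorpuse → lorpure   [rhotacism]
  giving Riluric lorpure.
Toluri: start from *larpuse.
  rule 1: no change — larpuse
  rule 2 (unconditioned shift): larpuse → lalpuse
  rule 3 (vowel merger): lalpuse → lalpose
  rule 4: no change — lalpose
  ⇒ Toluri lalpose
Only *larpuse yields all of Riluric lorpure, Toluri lalpose.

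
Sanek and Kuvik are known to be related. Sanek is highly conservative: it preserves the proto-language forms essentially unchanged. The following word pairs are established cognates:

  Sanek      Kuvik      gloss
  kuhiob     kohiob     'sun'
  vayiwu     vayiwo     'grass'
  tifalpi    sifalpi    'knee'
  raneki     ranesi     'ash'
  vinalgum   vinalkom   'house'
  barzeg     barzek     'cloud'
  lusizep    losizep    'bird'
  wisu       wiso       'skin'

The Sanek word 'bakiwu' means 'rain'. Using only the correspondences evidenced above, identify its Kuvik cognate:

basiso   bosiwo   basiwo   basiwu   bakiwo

basiwo

raneki ~ ranesi — Sanek k corresponds to Kuvik s between vowels (before a front vowel).
vayiwu ~ vayiwo, wisu ~ wiso — Sanek u corresponds to Kuvik o word-finally.
Applying these to Sanek 'bakiwu':
  bakiwu → basiwu   (k→s between vowels (before a front vowel))
  basiwu → basiwo   (u→o word-finally)
So the Kuvik cognate is 'basiwo'.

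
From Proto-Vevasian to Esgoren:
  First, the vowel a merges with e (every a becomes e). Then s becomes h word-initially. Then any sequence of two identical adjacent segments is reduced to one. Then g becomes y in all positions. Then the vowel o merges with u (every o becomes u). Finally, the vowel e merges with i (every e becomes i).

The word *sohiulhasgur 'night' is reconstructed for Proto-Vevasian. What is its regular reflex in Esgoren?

huhiulhisyur

Esgoren: *sohiulhasgur
  sohiulhasgur → sohiulhesgur   [vowel merger]
  sohiulhesgur → hohiulhesgur   [debuccalisation]
  hohiulhesgur (rule 3 does not apply)
  hohiulhesgur → hohiulhesyur   [unconditioned shift]
  hohiulhesyur → huhiulhesyur   [vowel merger]
  huhiulhesyur → huhiulhisyur   [vowel merger]
  giving Esgoren huhiulhisyur.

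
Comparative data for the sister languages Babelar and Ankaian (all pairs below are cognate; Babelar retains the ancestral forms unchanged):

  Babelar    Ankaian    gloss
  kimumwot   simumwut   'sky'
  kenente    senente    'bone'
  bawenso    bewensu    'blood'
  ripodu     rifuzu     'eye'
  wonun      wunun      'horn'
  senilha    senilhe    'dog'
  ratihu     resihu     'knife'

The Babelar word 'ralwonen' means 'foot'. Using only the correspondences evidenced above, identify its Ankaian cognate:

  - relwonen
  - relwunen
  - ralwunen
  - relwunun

bawenso ~ bewensu, ratihu ~ resihu — Babelar a corresponds to Ankaian e after a consonant, before a consonant other than r, m, n, p, b, f, v.
wonun ~ wunun — Babelar o corresponds to Ankaian u after a consonant, before a nasal.
Applying these to Babelar 'ralwonen':
  ralwonen → relwonen   (a→e after a consonant, before a consonant other than r, m, n, p, b, f, v)
  relwonen → relwunen   (o→u after a consonant, before a nasal)
So the Ankaian cognate is 'relwunen'.

relwunen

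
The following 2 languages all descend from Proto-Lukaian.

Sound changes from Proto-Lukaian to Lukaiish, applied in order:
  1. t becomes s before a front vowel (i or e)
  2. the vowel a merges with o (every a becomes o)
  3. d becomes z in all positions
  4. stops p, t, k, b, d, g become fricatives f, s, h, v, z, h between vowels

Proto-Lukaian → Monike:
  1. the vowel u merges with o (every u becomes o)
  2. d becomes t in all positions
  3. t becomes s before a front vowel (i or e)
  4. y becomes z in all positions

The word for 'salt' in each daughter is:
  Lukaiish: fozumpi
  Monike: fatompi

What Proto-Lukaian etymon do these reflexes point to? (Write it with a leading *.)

*fadumpi

Position 3: Lukaiish has z, Monike has t. Taking the neighbouring segments as reconstructed: Lukaiish z could go back to *d or *z; Monike t could go back to *t or *d — the one source consistent with every daughter is *d.
Position 2: Lukaiish has o, Monike has a. Monike preserves a here (none of its changes turn any other segment into a), so the proto-segment is *a.
Position 4: Lukaiish has u, Monike has o. Lukaiish preserves u here (none of its changes turn any other segment into u), so the proto-segment is *u.
Verify the candidate proto-form against each daughter:
Lukaiish: *fadumpi
  fadumpi (rule 1 does not apply)
  fadumpi → fodumpi   [vowel merger]
  fodumpi → fozumpi   [unconditioned shift]
  fozumpi (rule 4 does not apply)
  giving Lukaiish fozumpi.
Monike: start from *fadumpi.
  rule 1 (vowel merger): fadumpi → fadompi
  rule 2 (unconditioned shift): fadompi → fatompi
  rule 3: no change — fatompi
  rule 4: no change — fatompi
  ⇒ Monike fatompi
Only *fadumpi yields all of Lukaiish fozumpi, Monike fatompi.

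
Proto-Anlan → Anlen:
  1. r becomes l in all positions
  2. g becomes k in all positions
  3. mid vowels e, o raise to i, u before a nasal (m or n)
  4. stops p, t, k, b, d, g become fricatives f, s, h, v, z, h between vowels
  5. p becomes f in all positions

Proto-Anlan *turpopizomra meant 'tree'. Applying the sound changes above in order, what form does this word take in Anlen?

tulfofizumla

Anlen: *turpopizomra > tulpopizomla > tulpopizumla > tulpofizumla > tulfofizumla  (by unconditioned shift, pre-nasal raising, intervocalic lenition, unconditioned shift)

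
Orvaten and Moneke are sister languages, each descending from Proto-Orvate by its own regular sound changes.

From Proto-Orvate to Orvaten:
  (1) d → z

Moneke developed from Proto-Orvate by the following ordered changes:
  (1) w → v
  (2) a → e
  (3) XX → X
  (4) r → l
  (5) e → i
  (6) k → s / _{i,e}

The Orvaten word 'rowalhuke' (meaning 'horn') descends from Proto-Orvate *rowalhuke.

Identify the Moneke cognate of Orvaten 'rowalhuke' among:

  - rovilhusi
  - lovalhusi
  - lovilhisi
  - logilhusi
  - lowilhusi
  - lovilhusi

Moneke: *rowalhuke > rovalhuke > rovelhuke > lovelhuke > lovilhuki > lovilhusi  (by unconditioned shift, vowel merger, unconditioned shift, vowel merger, palatalisation)
The other candidates each miss or misapply at least one Moneke change.

lovilhusi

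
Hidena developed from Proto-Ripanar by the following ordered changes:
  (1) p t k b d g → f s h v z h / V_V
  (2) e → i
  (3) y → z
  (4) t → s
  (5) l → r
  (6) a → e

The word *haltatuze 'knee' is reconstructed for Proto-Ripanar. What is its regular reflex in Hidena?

Hidena: *haltatuze > haltasuze > haltasuzi > halsasuzi > harsasuzi > hersesuzi  (by intervocalic lenition, vowel merger, unconditioned shift, unconditioned shift, vowel merger)

hersesuzi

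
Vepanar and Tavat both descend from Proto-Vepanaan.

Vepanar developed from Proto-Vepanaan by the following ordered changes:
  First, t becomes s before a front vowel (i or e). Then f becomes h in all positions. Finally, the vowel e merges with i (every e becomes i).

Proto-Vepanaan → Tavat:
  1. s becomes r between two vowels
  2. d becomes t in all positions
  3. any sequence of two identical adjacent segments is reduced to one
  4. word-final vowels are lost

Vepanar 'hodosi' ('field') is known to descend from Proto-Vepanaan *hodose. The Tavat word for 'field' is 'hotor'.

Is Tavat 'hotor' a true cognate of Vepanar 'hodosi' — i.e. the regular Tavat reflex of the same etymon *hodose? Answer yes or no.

yes

Derive the expected Tavat reflex of *hodose:
Tavat: *hodose > hodore > hotore > hotor  (by rhotacism, unconditioned shift, apocope)
Tavat 'hotor' matches the regular reflex exactly, so the pair is cognate.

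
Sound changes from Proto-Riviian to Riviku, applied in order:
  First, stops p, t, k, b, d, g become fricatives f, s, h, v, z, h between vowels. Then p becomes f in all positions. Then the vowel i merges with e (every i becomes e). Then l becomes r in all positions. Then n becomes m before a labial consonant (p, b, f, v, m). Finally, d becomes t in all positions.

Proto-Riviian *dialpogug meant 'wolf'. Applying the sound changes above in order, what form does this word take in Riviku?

tearfohug

Riviku: *dialpogug > dialpohug > dialfohug > dealfohug > dearfohug > tearfohug  (by intervocalic lenition, unconditioned shift, vowel merger, unconditioned shift, unconditioned shift)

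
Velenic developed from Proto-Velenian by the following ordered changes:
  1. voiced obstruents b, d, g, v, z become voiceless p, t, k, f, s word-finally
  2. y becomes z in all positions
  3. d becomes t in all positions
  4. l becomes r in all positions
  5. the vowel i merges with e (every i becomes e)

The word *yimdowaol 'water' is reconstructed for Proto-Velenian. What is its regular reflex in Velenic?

Velenic: *yimdowaol > zimdowaol > zimtowaol > zimtowaor > zemtowaor  (by unconditioned shift, unconditioned shift, unconditioned shift, vowel merger)

zemtowaor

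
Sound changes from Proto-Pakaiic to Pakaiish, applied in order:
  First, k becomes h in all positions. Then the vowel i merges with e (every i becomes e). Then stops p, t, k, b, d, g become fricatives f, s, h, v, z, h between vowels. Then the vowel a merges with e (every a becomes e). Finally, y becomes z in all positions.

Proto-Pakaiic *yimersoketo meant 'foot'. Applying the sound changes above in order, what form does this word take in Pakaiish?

zemersoheso

Pakaiish: *yimersoketo > yimersoheto > yemersoheto > yemersoheso > zemersoheso  (by unconditioned shift, vowel merger, intervocalic lenition, unconditioned shift)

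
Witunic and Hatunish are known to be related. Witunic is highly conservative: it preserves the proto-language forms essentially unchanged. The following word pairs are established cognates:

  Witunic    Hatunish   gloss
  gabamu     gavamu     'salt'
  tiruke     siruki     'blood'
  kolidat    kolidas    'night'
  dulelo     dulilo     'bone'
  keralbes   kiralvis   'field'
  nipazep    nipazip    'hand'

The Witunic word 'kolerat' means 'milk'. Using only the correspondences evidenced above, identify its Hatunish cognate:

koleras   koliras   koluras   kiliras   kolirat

keralbes ~ kiralvis — Witunic e corresponds to Hatunish i after a consonant, before r.
kolidat ~ kolidas — Witunic t corresponds to Hatunish s word-finally.
Applying these to Witunic 'kolerat':
  kolerat → kolirat   (e→i after a consonant, before r)
  kolirat → koliras   (t→s word-finally)
So the Hatunish cognate is 'koliras'.

koliras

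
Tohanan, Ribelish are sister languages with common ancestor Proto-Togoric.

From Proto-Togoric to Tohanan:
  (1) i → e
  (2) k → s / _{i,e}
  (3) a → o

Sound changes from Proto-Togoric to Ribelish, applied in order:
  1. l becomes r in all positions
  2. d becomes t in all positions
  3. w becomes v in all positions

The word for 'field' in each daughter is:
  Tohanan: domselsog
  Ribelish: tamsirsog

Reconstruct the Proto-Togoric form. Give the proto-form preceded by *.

Position 5: Tohanan has e, Ribelish has i. Ribelish preserves i here (none of its changes turn any other segment into i), so the proto-segment is *i.
Position 1: Tohanan has d, Ribelish has t. Tohanan preserves d here (none of its changes turn any other segment into d), so the proto-segment is *d.
Position 2: Tohanan has o, Ribelish has a. Ribelish preserves a here (none of its changes turn any other segment into a), so the proto-segment is *a.
Verify the candidate proto-form against each daughter:
Tohanan: *damsilsog > damselsog > domselsog  (by vowel merger, vowel merger)
Ribelish: start from *damsilsog.
  rule 1 (unconditioned shift): damsilsog → damsirsog
  rule 2 (unconditioned shift): damsirsog → tamsirsog
  rule 3: no change — tamsirsog
  ⇒ Ribelish tamsirsog
*damsilsog is the unique common source.

*damsilsog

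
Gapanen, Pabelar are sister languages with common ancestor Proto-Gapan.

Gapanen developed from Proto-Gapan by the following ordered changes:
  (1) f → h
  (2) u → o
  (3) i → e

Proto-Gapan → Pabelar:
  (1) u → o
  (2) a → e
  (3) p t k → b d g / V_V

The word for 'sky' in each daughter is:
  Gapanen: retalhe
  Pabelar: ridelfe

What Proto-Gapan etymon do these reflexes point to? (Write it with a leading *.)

Position 6: Gapanen has h, Pabelar has f. Pabelar preserves f here (none of its changes turn any other segment into f), so the proto-segment is *f.
Position 2: Gapanen has e, Pabelar has i. Pabelar preserves i here (none of its changes turn any other segment into i), so the proto-segment is *i.
Position 3: Gapanen has t, Pabelar has d. Gapanen preserves t here (none of its changes turn any other segment into t), so the proto-segment is *t.
Continuing position by position gives *ritalfe; check it forward:
Gapanen: *ritalfe
  ritalfe → ritalhe   [unconditioned shift]
  ritalhe (rule 2 does not apply)
  ritalhe → retalhe   [vowel merger]
  giving Gapanen retalhe.
Pabelar: *ritalfe
  ritalfe (rule 1 does not apply)
  ritalfe → ritelfe   [vowel merger]
  ritelfe → ridelfe   [intervocalic voicing]
  giving Pabelar ridelfe.
*ritalfe is the unique common source.

*ritalfe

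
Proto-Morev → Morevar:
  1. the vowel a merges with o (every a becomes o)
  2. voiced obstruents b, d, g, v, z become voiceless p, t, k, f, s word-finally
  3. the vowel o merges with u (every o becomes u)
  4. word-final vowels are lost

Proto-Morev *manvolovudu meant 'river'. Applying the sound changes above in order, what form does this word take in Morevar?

Morevar: *manvolovudu > monvolovudu > munvuluvudu > munvuluvud  (by vowel merger, vowel merger, apocope)

munvuluvud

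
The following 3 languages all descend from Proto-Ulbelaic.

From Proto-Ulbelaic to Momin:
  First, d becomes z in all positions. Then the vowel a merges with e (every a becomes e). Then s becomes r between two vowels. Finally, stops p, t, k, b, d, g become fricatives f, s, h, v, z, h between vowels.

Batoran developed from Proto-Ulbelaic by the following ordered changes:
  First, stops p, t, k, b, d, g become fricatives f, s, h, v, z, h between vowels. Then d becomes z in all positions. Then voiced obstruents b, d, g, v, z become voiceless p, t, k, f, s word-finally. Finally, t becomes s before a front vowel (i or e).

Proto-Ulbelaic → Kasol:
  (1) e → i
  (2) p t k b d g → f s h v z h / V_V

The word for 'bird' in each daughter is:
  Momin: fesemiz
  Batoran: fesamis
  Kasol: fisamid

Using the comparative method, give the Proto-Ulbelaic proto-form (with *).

Position 3: Momin has s, Batoran has s, Kasol has s. Taking the neighbouring segments as reconstructed: Momin s can only go back to *t; Batoran s could go back to *t or *s; Kasol s could go back to *t or *s — the one source consistent with every daughter is *t.
Position 2: Momin has e, Batoran has e, Kasol has i. Batoran preserves e here (none of its changes turn any other segment into e), so the proto-segment is *e.
This points to *fetamid. Verify forward in each daughter:
Momin: start from *fetamid.
  rule 1 (unconditioned shift): fetamid → fetamiz
  rule 2 (vowel merger): fetamiz → fetemiz
  rule 3: no change — fetemiz
  rule 4 (intervocalic lenition): fetemiz → fesemiz
  ⇒ Momin fesemiz
Batoran: *fetamid > fesamid > fesamiz > fesamis  (by intervocalic lenition, unconditioned shift, final devoicing)
Kasol: *fetamid > fitamid > fisamid  (by vowel merger, intervocalic lenition)
Only *fetamid yields all of Momin fesemiz, Batoran fesamis, Kasol fisamid.

*fetamid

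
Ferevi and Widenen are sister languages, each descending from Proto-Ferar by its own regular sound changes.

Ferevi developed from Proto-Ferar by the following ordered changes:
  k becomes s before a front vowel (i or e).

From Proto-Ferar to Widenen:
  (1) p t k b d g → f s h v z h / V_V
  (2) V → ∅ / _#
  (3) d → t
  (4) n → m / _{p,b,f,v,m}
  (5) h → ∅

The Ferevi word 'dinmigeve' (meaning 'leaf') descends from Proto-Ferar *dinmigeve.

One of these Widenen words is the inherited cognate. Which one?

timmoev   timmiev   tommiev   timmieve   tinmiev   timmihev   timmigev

Widenen: *dinmigeve
  dinmigeve → dinmiheve   [intervocalic lenition]
  dinmiheve → dinmihev   [apocope]
  dinmihev → tinmihev   [unconditioned shift]
  tinmihev → timmihev   [nasal place assimilation]
  timmihev → timmiev   [h-loss]
  giving Widenen timmiev.
Only 'timmiev' matches the regular Widenen development of *dinmigeve.

timmiev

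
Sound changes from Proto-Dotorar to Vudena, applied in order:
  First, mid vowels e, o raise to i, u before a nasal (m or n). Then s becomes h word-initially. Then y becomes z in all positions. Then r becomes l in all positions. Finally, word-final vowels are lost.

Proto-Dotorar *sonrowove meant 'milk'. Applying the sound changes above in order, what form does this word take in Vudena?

Vudena: *sonrowove
  sonrowove → sunrowove   [pre-nasal raising]
  sunrowove → hunrowove   [debuccalisation]
  hunrowove (rule 3 does not apply)
  hunrowove → hunlowove   [unconditioned shift]
  hunlowove → hunlowov   [apocope]
  giving Vudena hunlowov.

hunlowov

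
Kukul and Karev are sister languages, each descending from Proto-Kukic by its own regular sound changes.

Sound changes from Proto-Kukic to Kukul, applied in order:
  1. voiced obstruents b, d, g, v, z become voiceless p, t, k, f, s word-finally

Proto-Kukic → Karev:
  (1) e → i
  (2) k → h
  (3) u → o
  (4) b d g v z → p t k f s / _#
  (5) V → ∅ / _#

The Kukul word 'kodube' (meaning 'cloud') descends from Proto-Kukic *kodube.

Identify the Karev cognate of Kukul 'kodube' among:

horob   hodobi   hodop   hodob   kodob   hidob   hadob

Karev: *kodube > kodubi > hodubi > hodobi > hodob  (by vowel merger, unconditioned shift, vowel merger, apocope)
The other candidates each miss or misapply at least one Karev change.

hodob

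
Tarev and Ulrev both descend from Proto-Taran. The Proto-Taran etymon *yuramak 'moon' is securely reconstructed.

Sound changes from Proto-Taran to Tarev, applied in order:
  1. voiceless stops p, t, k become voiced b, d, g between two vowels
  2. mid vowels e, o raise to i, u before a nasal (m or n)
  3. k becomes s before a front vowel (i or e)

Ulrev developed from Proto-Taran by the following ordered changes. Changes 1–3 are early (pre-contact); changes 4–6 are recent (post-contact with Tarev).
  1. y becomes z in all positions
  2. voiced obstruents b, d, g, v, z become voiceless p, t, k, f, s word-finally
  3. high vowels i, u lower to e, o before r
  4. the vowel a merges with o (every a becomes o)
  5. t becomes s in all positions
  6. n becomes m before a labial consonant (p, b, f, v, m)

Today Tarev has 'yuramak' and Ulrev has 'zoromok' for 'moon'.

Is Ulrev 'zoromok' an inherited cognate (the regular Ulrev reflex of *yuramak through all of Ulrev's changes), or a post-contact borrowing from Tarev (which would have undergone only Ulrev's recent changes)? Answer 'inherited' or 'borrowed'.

If inherited, *yuramak would pass through all of Ulrev's changes:
Ulrev: start from *yuramak.
  rule 1 (unconditioned shift): yuramak → zuramak
  rule 2: no change — zuramak
  rule 3 (pre-rhotic lowering): zuramak → zoramak
  rule 4 (vowel merger): zoramak → zoromok
  rule 5: no change — zoromok
  rule 6: no change — zoromok
  ⇒ Ulrev zoromok
If borrowed from Tarev 'yuramak' after the early changes, it would undergo only the recent ones:
  rule 4 (vowel merger): yuramak → yuromok
  rule 5 (unconditioned shift): no change (yuromok)
  rule 6 (nasal place assimilation): no change (yuromok)
  ⇒ as a loan: yuromok
Ulrev 'zoromok' matches the inherited outcome exactly, so it is an inherited cognate, not a loan.

inherited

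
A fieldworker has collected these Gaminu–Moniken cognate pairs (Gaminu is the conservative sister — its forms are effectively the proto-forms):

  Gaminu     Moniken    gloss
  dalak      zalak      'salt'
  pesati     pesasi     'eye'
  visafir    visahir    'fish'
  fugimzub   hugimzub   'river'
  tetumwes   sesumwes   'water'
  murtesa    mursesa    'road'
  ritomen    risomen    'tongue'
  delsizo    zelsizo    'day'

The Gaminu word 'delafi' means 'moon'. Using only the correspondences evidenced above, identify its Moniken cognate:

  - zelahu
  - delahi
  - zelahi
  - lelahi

delsizo ~ zelsizo — Gaminu d corresponds to Moniken z word-initially before a front vowel.
visafir ~ visahir — Gaminu f corresponds to Moniken h between vowels (before a front vowel).
Applying these to Gaminu 'delafi':
  delafi → zelafi   (d→z word-initially before a front vowel)
  zelafi → zelahi   (f→h between vowels (before a front vowel))
So the Moniken cognate is 'zelahi'.

zelahi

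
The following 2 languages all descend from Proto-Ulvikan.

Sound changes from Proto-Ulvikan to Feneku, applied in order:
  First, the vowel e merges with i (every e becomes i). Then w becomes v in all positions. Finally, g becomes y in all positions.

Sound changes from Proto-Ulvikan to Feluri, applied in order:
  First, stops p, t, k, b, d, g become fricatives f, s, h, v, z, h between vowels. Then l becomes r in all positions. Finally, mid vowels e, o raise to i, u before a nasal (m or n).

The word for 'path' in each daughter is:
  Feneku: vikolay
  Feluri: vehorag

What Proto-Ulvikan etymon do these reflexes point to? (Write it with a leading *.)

*vekolag

Position 5: Feneku has l, Feluri has r. Feneku preserves l here (none of its changes turn any other segment into l), so the proto-segment is *l.
Position 3: Feneku has k, Feluri has h. Feneku preserves k here (none of its changes turn any other segment into k), so the proto-segment is *k.
This points to *vekolag. Verify forward in each daughter:
Feneku: start from *vekolag.
  rule 1 (vowel merger): vekolag → vikolag
  rule 2: no change — vikolag
  rule 3 (unconditioned shift): vikolag → vikolay
  ⇒ Feneku vikolay
Feluri: *vekolag > veholag > vehorag  (by intervocalic lenition, unconditioned shift)
*vekolag is the unique common source.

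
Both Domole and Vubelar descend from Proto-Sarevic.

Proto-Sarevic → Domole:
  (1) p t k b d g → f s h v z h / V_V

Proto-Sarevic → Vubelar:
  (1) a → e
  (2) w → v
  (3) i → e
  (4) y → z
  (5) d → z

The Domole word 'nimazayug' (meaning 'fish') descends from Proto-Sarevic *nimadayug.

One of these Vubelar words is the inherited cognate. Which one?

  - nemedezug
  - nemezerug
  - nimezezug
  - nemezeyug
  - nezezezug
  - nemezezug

Vubelar: *nimadayug
  nimadayug → nimedeyug   [vowel merger]
  nimedeyug (rule 2 does not apply)
  nimedeyug → nemedeyug   [vowel merger]
  nemedeyug → nemedezug   [unconditioned shift]
  nemedezug → nemezezug   [unconditioned shift]
  giving Vubelar nemezezug.
Among the options, 'nemezezug' alone shows every Vubelar change applied in order.

nemezezug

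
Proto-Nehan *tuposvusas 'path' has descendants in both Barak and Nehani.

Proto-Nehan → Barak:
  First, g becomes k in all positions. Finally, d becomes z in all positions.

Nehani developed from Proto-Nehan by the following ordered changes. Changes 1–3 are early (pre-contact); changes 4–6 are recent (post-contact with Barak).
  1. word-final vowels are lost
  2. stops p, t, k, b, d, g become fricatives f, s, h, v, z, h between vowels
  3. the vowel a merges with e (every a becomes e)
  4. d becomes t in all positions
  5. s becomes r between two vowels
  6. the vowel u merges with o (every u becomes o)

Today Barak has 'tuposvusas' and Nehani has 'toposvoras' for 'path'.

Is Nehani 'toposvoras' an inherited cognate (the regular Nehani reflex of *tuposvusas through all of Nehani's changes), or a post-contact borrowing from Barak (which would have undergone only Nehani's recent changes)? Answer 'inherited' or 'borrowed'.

borrowed

If inherited, *tuposvusas would pass through all of Nehani's changes:
Nehani: *tuposvusas > tufosvusas > tufosvuses > tufosvures > tofosvores  (by intervocalic lenition, vowel merger, rhotacism, vowel merger)
If borrowed from Barak 'tuposvusas' after the early changes, it would undergo only the recent ones:
  rule 4 (unconditioned shift): no change (tuposvusas)
  rule 5 (rhotacism): tuposvusas → tuposvuras
  rule 6 (vowel merger): tuposvuras → toposvoras
  ⇒ as a loan: toposvoras
Nehani 'toposvoras' matches the loan outcome 'toposvoras', not the inherited 'tofosvores' — it skipped the early Nehani changes, so it was borrowed from Barak.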